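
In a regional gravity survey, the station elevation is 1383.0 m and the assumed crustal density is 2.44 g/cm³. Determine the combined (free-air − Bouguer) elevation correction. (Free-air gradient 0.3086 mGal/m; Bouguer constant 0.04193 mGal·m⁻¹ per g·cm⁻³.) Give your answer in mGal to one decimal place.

285.3

Combined gradient = 0.3086 − 0.04193 × 2.44 = 0.2062908 mGal/m
Combined elevation correction = 0.2062908 × 1383.0 = 285.3 mGal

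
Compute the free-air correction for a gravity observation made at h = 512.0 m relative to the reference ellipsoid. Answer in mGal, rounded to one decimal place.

158.0

Free-air correction = 0.3086 × 512.0 = 158.0 mGal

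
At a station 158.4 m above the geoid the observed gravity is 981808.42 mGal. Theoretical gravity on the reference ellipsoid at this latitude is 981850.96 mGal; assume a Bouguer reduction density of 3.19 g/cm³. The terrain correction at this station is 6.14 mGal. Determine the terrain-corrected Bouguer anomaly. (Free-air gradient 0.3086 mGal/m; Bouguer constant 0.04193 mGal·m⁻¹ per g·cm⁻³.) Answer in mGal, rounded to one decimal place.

-8.7

Free-air correction = 0.3086 × 158.4 = 48.88 mGal
Free-air anomaly = 981808.42 − 981850.96 + (48.88) = 6.34 mGal
Bouguer slab correction = 0.04193 × 3.19 × 158.4 = 21.19 mGal
Simple Bouguer anomaly = 6.34 − (21.19) = -14.85 mGal
Complete Bouguer anomaly = -14.85 + 6.14 = -8.71 mGal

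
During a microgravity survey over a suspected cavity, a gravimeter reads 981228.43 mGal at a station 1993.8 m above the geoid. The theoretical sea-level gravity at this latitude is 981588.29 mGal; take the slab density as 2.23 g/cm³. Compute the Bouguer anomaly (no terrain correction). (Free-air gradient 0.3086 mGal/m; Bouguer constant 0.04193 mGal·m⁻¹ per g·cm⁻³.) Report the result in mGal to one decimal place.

69.0

Free-air correction = 0.3086 × 1993.8 = 615.29 mGal
Free-air anomaly = 981228.43 − 981588.29 + (615.29) = 255.43 mGal
Bouguer slab correction = 0.04193 × 2.23 × 1993.8 = 186.43 mGal
Simple Bouguer anomaly = 255.43 − (186.43) = 69.00 mGal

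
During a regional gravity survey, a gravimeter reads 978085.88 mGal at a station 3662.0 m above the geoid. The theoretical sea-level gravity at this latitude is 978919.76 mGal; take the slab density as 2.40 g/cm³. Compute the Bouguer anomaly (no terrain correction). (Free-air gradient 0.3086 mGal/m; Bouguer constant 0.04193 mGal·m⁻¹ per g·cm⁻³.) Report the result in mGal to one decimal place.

Free-air correction = 0.3086 × 3662.0 = 1130.09 mGal
Free-air anomaly = 978085.88 − 978919.76 + (1130.09) = 296.21 mGal
Bouguer slab correction = 0.04193 × 2.40 × 3662.0 = 368.51 mGal
Simple Bouguer anomaly = 296.21 − (368.51) = -72.30 mGal

-72.3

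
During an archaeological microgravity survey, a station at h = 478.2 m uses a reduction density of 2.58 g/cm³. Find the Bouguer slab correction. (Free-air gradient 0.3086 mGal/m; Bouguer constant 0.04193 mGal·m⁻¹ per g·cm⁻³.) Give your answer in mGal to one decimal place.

51.7

Bouguer slab correction = 0.04193 × 2.58 × 478.2 = 51.7 mGal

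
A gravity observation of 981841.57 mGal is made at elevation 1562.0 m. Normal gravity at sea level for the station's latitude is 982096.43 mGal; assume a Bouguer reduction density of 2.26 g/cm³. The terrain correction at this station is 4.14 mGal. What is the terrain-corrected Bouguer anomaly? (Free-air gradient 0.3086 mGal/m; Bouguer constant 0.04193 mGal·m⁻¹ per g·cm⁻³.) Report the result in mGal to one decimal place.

Free-air correction = 0.3086 × 1562.0 = 482.03 mGal
Free-air anomaly = 981841.57 − 982096.43 + (482.03) = 227.17 mGal
Bouguer slab correction = 0.04193 × 2.26 × 1562.0 = 148.02 mGal
Simple Bouguer anomaly = 227.17 − (148.02) = 79.15 mGal
Complete Bouguer anomaly = 79.15 + 4.14 = 83.29 mGal

83.3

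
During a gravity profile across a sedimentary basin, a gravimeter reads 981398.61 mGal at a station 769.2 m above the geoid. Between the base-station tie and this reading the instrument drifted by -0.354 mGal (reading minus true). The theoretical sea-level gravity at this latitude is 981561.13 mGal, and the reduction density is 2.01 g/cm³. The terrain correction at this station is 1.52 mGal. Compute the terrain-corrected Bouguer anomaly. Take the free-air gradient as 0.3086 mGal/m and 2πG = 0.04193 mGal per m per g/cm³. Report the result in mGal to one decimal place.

11.9

Drift-corrected reading = 981398.61 − (-0.354) = 981398.964 mGal
Free-air correction = 0.3086 × 769.2 = 237.38 mGal
Free-air anomaly = 981398.964 − 981561.13 + (237.38) = 75.214 mGal
Bouguer slab correction = 0.04193 × 2.01 × 769.2 = 64.83 mGal
Simple Bouguer anomaly = 75.214 − (64.83) = 10.384 mGal
Complete Bouguer anomaly = 10.384 + 1.52 = 11.904 mGal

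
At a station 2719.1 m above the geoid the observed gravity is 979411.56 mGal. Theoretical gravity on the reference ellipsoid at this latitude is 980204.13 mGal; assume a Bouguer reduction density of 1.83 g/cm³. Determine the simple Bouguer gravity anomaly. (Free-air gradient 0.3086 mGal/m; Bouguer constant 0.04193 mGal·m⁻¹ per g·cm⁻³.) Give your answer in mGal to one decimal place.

-162.1

Free-air correction = 0.3086 × 2719.1 = 839.11 mGal
Free-air anomaly = 979411.56 − 980204.13 + (839.11) = 46.54 mGal
Bouguer slab correction = 0.04193 × 1.83 × 2719.1 = 208.64 mGal
Simple Bouguer anomaly = 46.54 − (208.64) = -162.10 mGal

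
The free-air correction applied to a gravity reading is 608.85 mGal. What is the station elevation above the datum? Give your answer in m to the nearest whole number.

h = 608.85 / 0.3086 = 1972.94 m

1973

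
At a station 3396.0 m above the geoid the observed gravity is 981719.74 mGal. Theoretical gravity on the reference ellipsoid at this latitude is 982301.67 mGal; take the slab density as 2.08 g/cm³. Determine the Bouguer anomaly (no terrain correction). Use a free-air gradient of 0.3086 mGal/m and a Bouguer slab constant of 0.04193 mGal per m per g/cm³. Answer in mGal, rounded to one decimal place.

169.9

Free-air correction = 0.3086 × 3396.0 = 1048.01 mGal
Free-air anomaly = 981719.74 − 982301.67 + (1048.01) = 466.08 mGal
Bouguer slab correction = 0.04193 × 2.08 × 3396.0 = 296.18 mGal
Simple Bouguer anomaly = 466.08 − (296.18) = 169.90 mGal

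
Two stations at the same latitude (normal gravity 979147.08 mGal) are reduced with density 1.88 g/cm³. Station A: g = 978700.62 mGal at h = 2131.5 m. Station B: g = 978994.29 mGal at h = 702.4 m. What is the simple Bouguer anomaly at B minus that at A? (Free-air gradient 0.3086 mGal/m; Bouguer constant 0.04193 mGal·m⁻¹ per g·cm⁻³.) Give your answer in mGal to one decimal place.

Δg_SB(A) = 978700.62 − 979147.08 + 0.3086×2131.5 − 0.04193×1.88×2131.5 = 43.30 mGal
Δg_SB(B) = 978994.29 − 979147.08 + 0.3086×702.4 − 0.04193×1.88×702.4 = 8.60 mGal
Difference = 8.60 − (43.30) = -34.70 mGal

-34.7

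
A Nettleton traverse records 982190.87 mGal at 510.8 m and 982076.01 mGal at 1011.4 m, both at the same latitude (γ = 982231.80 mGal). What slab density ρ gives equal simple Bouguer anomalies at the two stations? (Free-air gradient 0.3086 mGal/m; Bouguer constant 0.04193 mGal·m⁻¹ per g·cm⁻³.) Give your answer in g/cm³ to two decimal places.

1.89

Δg_obs = 982076.01 − 982190.87 = -114.86 mGal over Δh = 1011.4 − 510.8 = 500.6 m
Equal Bouguer anomalies ⇒ Δg_obs + (0.3086 − 0.04193ρ)·Δh = 0
0.3086 − 0.04193ρ = −Δg_obs/Δh = 0.22944
ρ = (0.3086 − 0.22944) / 0.04193 = 1.89 g/cm³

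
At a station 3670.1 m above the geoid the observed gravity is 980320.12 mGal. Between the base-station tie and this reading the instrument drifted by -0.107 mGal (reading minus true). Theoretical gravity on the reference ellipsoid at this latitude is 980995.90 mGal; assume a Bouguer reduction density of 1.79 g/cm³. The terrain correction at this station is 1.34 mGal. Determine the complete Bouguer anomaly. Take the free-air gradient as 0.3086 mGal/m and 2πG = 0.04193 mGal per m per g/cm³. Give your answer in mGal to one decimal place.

Drift-corrected reading = 980320.12 − (-0.107) = 980320.227 mGal
Free-air correction = 0.3086 × 3670.1 = 1132.59 mGal
Free-air anomaly = 980320.227 − 980995.90 + (1132.59) = 456.917 mGal
Bouguer slab correction = 0.04193 × 1.79 × 3670.1 = 275.46 mGal
Simple Bouguer anomaly = 456.917 − (275.46) = 181.457 mGal
Complete Bouguer anomaly = 181.457 + 1.34 = 182.797 mGal

182.8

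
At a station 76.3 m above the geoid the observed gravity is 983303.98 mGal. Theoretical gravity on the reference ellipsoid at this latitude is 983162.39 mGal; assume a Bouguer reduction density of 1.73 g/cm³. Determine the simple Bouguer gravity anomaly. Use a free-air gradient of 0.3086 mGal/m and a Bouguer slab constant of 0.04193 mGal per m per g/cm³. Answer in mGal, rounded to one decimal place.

159.6

Free-air correction = 0.3086 × 76.3 = 23.55 mGal
Free-air anomaly = 983303.98 − 983162.39 + (23.55) = 165.14 mGal
Bouguer slab correction = 0.04193 × 1.73 × 76.3 = 5.53 mGal
Simple Bouguer anomaly = 165.14 − (5.53) = 159.61 mGal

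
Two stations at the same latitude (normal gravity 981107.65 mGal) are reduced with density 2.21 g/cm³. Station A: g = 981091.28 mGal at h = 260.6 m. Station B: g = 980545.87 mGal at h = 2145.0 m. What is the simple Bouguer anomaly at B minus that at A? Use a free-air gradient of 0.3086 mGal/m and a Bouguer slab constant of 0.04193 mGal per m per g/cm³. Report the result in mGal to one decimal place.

Δg_SB(A) = 981091.28 − 981107.65 + 0.3086×260.6 − 0.04193×2.21×260.6 = 39.90 mGal
Δg_SB(B) = 980545.87 − 981107.65 + 0.3086×2145.0 − 0.04193×2.21×2145.0 = -98.60 mGal
Difference = -98.60 − (39.90) = -138.50 mGal

-138.5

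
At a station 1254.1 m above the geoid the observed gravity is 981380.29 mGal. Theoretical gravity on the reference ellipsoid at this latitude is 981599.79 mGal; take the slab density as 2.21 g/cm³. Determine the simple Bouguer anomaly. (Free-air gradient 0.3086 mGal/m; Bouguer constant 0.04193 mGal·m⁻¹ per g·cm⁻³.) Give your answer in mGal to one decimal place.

51.3

Free-air correction = 0.3086 × 1254.1 = 387.02 mGal
Free-air anomaly = 981380.29 − 981599.79 + (387.02) = 167.52 mGal
Bouguer slab correction = 0.04193 × 2.21 × 1254.1 = 116.21 mGal
Simple Bouguer anomaly = 167.52 − (116.21) = 51.31 mGal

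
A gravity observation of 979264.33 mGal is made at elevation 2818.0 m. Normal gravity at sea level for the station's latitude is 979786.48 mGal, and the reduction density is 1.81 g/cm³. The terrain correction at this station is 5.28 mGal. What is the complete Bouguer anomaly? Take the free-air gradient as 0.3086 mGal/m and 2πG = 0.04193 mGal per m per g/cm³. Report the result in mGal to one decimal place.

Free-air correction = 0.3086 × 2818.0 = 869.63 mGal
Free-air anomaly = 979264.33 − 979786.48 + (869.63) = 347.48 mGal
Bouguer slab correction = 0.04193 × 1.81 × 2818.0 = 213.87 mGal
Simple Bouguer anomaly = 347.48 − (213.87) = 133.61 mGal
Complete Bouguer anomaly = 133.61 + 5.28 = 138.89 mGal

138.9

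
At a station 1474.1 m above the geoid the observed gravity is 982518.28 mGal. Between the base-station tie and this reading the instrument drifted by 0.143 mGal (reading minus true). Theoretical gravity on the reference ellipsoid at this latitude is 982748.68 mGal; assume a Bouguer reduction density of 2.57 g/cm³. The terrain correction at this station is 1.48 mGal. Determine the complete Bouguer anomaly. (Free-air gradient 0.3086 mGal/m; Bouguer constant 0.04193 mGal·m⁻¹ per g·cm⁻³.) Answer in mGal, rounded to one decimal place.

67.0

Drift-corrected reading = 982518.28 − (0.143) = 982518.137 mGal
Free-air correction = 0.3086 × 1474.1 = 454.91 mGal
Free-air anomaly = 982518.137 − 982748.68 + (454.91) = 224.367 mGal
Bouguer slab correction = 0.04193 × 2.57 × 1474.1 = 158.85 mGal
Simple Bouguer anomaly = 224.367 − (158.85) = 65.517 mGal
Complete Bouguer anomaly = 65.517 + 1.48 = 66.997 mGal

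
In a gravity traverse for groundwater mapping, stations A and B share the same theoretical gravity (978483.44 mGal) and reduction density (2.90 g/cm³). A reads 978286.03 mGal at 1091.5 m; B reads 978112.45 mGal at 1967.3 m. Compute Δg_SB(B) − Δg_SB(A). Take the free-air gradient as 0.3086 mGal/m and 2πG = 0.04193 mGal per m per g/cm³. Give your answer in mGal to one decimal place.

-9.8

Δg_SB(A) = 978286.03 − 978483.44 + 0.3086×1091.5 − 0.04193×2.90×1091.5 = 6.70 mGal
Δg_SB(B) = 978112.45 − 978483.44 + 0.3086×1967.3 − 0.04193×2.90×1967.3 = -3.10 mGal
Difference = -3.10 − (6.70) = -9.80 mGal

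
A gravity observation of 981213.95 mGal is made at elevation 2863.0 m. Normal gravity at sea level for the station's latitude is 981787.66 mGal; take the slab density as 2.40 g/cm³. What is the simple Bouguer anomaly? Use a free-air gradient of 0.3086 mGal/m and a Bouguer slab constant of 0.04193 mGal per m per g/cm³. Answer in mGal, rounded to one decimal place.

21.7

Free-air correction = 0.3086 × 2863.0 = 883.52 mGal
Free-air anomaly = 981213.95 − 981787.66 + (883.52) = 309.81 mGal
Bouguer slab correction = 0.04193 × 2.40 × 2863.0 = 288.11 mGal
Simple Bouguer anomaly = 309.81 − (288.11) = 21.70 mGal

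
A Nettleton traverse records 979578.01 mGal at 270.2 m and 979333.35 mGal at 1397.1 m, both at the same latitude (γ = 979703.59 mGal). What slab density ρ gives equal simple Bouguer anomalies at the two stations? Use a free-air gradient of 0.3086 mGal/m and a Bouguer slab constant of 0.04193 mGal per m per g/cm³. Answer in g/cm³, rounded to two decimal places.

Δg_obs = 979333.35 − 979578.01 = -244.66 mGal over Δh = 1397.1 − 270.2 = 1126.9 m
Equal Bouguer anomalies ⇒ Δg_obs + (0.3086 − 0.04193ρ)·Δh = 0
0.3086 − 0.04193ρ = −Δg_obs/Δh = 0.21711
ρ = (0.3086 − 0.21711) / 0.04193 = 2.18 g/cm³

2.18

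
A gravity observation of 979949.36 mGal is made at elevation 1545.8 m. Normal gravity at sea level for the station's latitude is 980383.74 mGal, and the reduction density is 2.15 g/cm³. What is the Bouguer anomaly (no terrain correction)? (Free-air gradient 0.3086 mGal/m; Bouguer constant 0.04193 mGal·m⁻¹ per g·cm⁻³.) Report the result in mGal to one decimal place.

Free-air correction = 0.3086 × 1545.8 = 477.03 mGal
Free-air anomaly = 979949.36 − 980383.74 + (477.03) = 42.65 mGal
Bouguer slab correction = 0.04193 × 2.15 × 1545.8 = 139.35 mGal
Simple Bouguer anomaly = 42.65 − (139.35) = -96.70 mGal

-96.7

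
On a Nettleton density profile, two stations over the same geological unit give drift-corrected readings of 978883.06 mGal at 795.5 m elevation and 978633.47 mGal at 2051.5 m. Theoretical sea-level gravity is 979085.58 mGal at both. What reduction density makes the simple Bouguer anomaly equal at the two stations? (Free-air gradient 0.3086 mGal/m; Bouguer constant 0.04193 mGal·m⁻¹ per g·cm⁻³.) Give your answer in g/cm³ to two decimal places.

Δg_obs = 978633.47 − 978883.06 = -249.59 mGal over Δh = 2051.5 − 795.5 = 1256.0 m
Equal Bouguer anomalies ⇒ Δg_obs + (0.3086 − 0.04193ρ)·Δh = 0
0.3086 − 0.04193ρ = −Δg_obs/Δh = 0.19872
ρ = (0.3086 − 0.19872) / 0.04193 = 2.62 g/cm³

2.62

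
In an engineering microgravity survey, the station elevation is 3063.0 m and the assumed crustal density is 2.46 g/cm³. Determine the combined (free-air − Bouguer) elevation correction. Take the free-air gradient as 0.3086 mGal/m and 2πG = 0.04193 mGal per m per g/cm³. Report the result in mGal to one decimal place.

629.3

Combined gradient = 0.3086 − 0.04193 × 2.46 = 0.2054522 mGal/m
Combined elevation correction = 0.2054522 × 3063.0 = 629.3 mGal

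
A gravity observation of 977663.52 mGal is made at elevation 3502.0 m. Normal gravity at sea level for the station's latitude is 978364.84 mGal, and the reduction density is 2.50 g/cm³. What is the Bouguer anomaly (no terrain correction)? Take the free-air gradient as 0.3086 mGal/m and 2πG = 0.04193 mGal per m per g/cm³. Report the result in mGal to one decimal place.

Free-air correction = 0.3086 × 3502.0 = 1080.72 mGal
Free-air anomaly = 977663.52 − 978364.84 + (1080.72) = 379.40 mGal
Bouguer slab correction = 0.04193 × 2.50 × 3502.0 = 367.10 mGal
Simple Bouguer anomaly = 379.40 − (367.10) = 12.30 mGal

12.3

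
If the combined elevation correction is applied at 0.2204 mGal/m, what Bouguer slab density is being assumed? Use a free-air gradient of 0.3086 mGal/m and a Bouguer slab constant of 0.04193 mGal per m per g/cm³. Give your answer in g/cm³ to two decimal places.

2.10

0.2204 = 0.3086 − 0.04193 × ρ
ρ = (0.3086 − 0.2204) / 0.04193 = 2.10 g/cm³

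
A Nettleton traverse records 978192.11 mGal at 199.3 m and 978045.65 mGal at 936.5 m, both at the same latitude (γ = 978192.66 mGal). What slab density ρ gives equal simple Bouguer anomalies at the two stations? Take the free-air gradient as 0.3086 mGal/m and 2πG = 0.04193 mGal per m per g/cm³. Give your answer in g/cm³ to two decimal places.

Δg_obs = 978045.65 − 978192.11 = -146.46 mGal over Δh = 936.5 − 199.3 = 737.2 m
Equal Bouguer anomalies ⇒ Δg_obs + (0.3086 − 0.04193ρ)·Δh = 0
0.3086 − 0.04193ρ = −Δg_obs/Δh = 0.19867
ρ = (0.3086 − 0.19867) / 0.04193 = 2.62 g/cm³

2.62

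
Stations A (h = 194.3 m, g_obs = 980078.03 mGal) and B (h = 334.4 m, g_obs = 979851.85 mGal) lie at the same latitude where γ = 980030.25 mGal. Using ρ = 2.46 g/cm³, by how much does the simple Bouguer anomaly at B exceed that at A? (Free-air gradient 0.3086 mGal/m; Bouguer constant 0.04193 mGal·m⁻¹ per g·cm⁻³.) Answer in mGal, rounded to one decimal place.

-197.4

Δg_SB(A) = 980078.03 − 980030.25 + 0.3086×194.3 − 0.04193×2.46×194.3 = 87.70 mGal
Δg_SB(B) = 979851.85 − 980030.25 + 0.3086×334.4 − 0.04193×2.46×334.4 = -109.70 mGal
Difference = -109.70 − (87.70) = -197.40 mGal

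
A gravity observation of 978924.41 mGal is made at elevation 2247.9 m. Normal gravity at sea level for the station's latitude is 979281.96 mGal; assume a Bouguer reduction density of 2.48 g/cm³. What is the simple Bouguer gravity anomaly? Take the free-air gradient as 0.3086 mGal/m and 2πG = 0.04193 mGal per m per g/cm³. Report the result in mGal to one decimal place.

102.4

Free-air correction = 0.3086 × 2247.9 = 693.70 mGal
Free-air anomaly = 978924.41 − 979281.96 + (693.70) = 336.15 mGal
Bouguer slab correction = 0.04193 × 2.48 × 2247.9 = 233.75 mGal
Simple Bouguer anomaly = 336.15 − (233.75) = 102.40 mGal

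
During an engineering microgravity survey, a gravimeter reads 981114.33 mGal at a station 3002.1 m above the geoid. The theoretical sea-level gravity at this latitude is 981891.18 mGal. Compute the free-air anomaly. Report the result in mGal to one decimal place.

Free-air correction = 0.3086 × 3002.1 = 926.45 mGal
Free-air anomaly = 981114.33 − 981891.18 + (926.45) = 149.60 mGal

149.6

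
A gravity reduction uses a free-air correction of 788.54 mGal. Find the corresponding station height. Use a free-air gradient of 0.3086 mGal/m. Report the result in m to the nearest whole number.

h = 788.54 / 0.3086 = 2555.22 m

2555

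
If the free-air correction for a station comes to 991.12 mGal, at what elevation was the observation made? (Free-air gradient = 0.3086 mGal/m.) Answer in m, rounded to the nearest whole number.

h = 991.12 / 0.3086 = 3211.67 m

3212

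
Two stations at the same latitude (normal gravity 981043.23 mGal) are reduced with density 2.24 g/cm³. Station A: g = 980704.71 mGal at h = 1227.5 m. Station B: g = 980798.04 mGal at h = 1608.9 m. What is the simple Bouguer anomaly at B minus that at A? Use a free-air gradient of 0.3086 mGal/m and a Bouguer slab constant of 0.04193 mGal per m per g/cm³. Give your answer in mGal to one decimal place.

Δg_SB(A) = 980704.71 − 981043.23 + 0.3086×1227.5 − 0.04193×2.24×1227.5 = -75.00 mGal
Δg_SB(B) = 980798.04 − 981043.23 + 0.3086×1608.9 − 0.04193×2.24×1608.9 = 100.20 mGal
Difference = 100.20 − (-75.00) = 175.20 mGal

175.2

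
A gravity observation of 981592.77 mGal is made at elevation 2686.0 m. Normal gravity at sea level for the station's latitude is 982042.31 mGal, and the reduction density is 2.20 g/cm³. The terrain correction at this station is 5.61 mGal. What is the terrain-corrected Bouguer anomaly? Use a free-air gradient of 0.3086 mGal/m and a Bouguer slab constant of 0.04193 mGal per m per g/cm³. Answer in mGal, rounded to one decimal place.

Free-air correction = 0.3086 × 2686.0 = 828.90 mGal
Free-air anomaly = 981592.77 − 982042.31 + (828.90) = 379.36 mGal
Bouguer slab correction = 0.04193 × 2.20 × 2686.0 = 247.77 mGal
Simple Bouguer anomaly = 379.36 − (247.77) = 131.59 mGal
Complete Bouguer anomaly = 131.59 + 5.61 = 137.20 mGal

137.2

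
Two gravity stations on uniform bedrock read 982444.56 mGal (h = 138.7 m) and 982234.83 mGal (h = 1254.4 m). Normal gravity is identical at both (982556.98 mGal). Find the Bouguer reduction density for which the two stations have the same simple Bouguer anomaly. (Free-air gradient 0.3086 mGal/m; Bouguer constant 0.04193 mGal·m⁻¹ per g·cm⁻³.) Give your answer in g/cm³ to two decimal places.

Δg_obs = 982234.83 − 982444.56 = -209.73 mGal over Δh = 1254.4 − 138.7 = 1115.7 m
Equal Bouguer anomalies ⇒ Δg_obs + (0.3086 − 0.04193ρ)·Δh = 0
0.3086 − 0.04193ρ = −Δg_obs/Δh = 0.18798
ρ = (0.3086 − 0.18798) / 0.04193 = 2.88 g/cm³

2.88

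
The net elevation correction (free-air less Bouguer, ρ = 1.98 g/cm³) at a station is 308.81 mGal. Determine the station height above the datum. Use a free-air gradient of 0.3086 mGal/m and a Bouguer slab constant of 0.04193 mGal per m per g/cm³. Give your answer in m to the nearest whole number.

Combined gradient = 0.3086 − 0.04193 × 1.98 = 0.2255786 mGal/m
h = 308.81 / 0.2255786 = 1368.97 m

1369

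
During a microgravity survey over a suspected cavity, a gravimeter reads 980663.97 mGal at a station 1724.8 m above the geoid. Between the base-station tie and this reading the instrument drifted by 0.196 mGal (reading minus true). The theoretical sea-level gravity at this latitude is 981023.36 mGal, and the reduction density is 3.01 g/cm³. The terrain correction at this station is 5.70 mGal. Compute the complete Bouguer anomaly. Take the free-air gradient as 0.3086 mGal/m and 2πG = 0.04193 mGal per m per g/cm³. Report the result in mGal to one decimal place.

-39.3

Drift-corrected reading = 980663.97 − (0.196) = 980663.774 mGal
Free-air correction = 0.3086 × 1724.8 = 532.27 mGal
Free-air anomaly = 980663.774 − 981023.36 + (532.27) = 172.684 mGal
Bouguer slab correction = 0.04193 × 3.01 × 1724.8 = 217.69 mGal
Simple Bouguer anomaly = 172.684 − (217.69) = -45.006 mGal
Complete Bouguer anomaly = -45.006 + 5.70 = -39.306 mGal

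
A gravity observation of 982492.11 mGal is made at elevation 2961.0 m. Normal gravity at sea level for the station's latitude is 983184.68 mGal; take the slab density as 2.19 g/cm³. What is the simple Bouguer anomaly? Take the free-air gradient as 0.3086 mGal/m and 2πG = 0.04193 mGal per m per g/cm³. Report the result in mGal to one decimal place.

Free-air correction = 0.3086 × 2961.0 = 913.76 mGal
Free-air anomaly = 982492.11 − 983184.68 + (913.76) = 221.19 mGal
Bouguer slab correction = 0.04193 × 2.19 × 2961.0 = 271.90 mGal
Simple Bouguer anomaly = 221.19 − (271.90) = -50.71 mGal

-50.7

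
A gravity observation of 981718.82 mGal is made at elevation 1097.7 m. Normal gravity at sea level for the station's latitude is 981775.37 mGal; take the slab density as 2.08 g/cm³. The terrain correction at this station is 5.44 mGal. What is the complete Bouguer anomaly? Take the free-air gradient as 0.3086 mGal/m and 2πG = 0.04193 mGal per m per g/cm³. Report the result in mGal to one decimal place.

191.9

Free-air correction = 0.3086 × 1097.7 = 338.75 mGal
Free-air anomaly = 981718.82 − 981775.37 + (338.75) = 282.20 mGal
Bouguer slab correction = 0.04193 × 2.08 × 1097.7 = 95.74 mGal
Simple Bouguer anomaly = 282.20 − (95.74) = 186.46 mGal
Complete Bouguer anomaly = 186.46 + 5.44 = 191.90 mGal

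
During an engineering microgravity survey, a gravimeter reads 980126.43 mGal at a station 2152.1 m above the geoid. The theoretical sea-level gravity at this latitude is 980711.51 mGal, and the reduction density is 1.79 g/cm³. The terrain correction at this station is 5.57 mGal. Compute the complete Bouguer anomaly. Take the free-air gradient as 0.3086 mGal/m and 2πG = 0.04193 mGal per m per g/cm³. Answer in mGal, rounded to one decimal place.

-76.9

Free-air correction = 0.3086 × 2152.1 = 664.14 mGal
Free-air anomaly = 980126.43 − 980711.51 + (664.14) = 79.06 mGal
Bouguer slab correction = 0.04193 × 1.79 × 2152.1 = 161.53 mGal
Simple Bouguer anomaly = 79.06 − (161.53) = -82.47 mGal
Complete Bouguer anomaly = -82.47 + 5.57 = -76.90 mGal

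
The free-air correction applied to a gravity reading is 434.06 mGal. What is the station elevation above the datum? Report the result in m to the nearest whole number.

1407

h = 434.06 / 0.3086 = 1406.55 m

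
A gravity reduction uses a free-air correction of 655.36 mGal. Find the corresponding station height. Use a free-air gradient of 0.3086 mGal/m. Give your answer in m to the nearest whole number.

h = 655.36 / 0.3086 = 2123.66 m

2124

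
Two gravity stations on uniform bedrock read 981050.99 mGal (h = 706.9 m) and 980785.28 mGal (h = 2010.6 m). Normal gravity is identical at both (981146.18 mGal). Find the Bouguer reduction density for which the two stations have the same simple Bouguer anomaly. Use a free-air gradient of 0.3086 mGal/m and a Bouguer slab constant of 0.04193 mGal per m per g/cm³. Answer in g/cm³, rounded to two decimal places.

Δg_obs = 980785.28 − 981050.99 = -265.71 mGal over Δh = 2010.6 − 706.9 = 1303.7 m
Equal Bouguer anomalies ⇒ Δg_obs + (0.3086 − 0.04193ρ)·Δh = 0
0.3086 − 0.04193ρ = −Δg_obs/Δh = 0.20381
ρ = (0.3086 − 0.20381) / 0.04193 = 2.50 g/cm³

2.50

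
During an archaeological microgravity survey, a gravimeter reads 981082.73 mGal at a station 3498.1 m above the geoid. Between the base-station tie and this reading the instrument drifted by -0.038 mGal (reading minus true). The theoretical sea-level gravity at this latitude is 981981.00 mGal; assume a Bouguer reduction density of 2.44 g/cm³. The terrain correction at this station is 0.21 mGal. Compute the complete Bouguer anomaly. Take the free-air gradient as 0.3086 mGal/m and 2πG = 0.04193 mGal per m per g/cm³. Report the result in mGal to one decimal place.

Drift-corrected reading = 981082.73 − (-0.038) = 981082.768 mGal
Free-air correction = 0.3086 × 3498.1 = 1079.51 mGal
Free-air anomaly = 981082.768 − 981981.00 + (1079.51) = 181.278 mGal
Bouguer slab correction = 0.04193 × 2.44 × 3498.1 = 357.89 mGal
Simple Bouguer anomaly = 181.278 − (357.89) = -176.612 mGal
Complete Bouguer anomaly = -176.612 + 0.21 = -176.402 mGal

-176.4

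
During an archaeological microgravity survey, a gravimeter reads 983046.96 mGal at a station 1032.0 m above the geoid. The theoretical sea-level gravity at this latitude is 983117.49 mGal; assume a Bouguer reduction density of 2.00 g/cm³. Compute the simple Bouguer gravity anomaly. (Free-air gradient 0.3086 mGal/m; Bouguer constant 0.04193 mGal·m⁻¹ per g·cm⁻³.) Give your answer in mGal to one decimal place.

Free-air correction = 0.3086 × 1032.0 = 318.48 mGal
Free-air anomaly = 983046.96 − 983117.49 + (318.48) = 247.95 mGal
Bouguer slab correction = 0.04193 × 2.00 × 1032.0 = 86.54 mGal
Simple Bouguer anomaly = 247.95 − (86.54) = 161.41 mGal

161.4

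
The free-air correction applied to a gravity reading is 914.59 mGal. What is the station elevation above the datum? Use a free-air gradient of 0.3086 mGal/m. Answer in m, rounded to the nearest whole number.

h = 914.59 / 0.3086 = 2963.67 m

2964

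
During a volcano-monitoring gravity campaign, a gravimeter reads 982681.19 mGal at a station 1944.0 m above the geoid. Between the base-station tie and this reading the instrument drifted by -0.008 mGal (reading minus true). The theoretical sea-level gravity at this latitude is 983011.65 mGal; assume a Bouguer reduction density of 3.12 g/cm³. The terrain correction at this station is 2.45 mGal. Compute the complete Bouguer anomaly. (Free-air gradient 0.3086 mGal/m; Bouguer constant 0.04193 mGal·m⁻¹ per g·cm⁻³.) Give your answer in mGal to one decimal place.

17.6

Drift-corrected reading = 982681.19 − (-0.008) = 982681.198 mGal
Free-air correction = 0.3086 × 1944.0 = 599.92 mGal
Free-air anomaly = 982681.198 − 983011.65 + (599.92) = 269.468 mGal
Bouguer slab correction = 0.04193 × 3.12 × 1944.0 = 254.32 mGal
Simple Bouguer anomaly = 269.468 − (254.32) = 15.148 mGal
Complete Bouguer anomaly = 15.148 + 2.45 = 17.598 mGal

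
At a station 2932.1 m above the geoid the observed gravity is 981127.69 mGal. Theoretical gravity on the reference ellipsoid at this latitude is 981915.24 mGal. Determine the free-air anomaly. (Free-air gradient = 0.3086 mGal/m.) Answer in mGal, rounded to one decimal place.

117.3

Free-air correction = 0.3086 × 2932.1 = 904.85 mGal
Free-air anomaly = 981127.69 − 981915.24 + (904.85) = 117.30 mGal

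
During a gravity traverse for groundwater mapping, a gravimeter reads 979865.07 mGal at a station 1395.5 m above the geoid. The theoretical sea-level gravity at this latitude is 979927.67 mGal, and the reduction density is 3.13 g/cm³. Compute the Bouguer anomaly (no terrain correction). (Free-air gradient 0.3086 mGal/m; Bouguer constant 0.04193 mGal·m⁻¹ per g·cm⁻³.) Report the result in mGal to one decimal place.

184.9

Free-air correction = 0.3086 × 1395.5 = 430.65 mGal
Free-air anomaly = 979865.07 − 979927.67 + (430.65) = 368.05 mGal
Bouguer slab correction = 0.04193 × 3.13 × 1395.5 = 183.15 mGal
Simple Bouguer anomaly = 368.05 − (183.15) = 184.90 mGal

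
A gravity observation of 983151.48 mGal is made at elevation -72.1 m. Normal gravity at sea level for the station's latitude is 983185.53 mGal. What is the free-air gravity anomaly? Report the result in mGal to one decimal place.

-56.3

Free-air correction = 0.3086 × -72.1 = -22.25 mGal
Free-air anomaly = 983151.48 − 983185.53 + (-22.25) = -56.30 mGal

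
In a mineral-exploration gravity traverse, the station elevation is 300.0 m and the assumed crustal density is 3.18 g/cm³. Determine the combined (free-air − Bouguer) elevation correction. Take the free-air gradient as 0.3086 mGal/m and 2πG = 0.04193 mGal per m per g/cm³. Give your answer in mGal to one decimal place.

Combined gradient = 0.3086 − 0.04193 × 3.18 = 0.1752626 mGal/m
Combined elevation correction = 0.1752626 × 300.0 = 52.6 mGal

52.6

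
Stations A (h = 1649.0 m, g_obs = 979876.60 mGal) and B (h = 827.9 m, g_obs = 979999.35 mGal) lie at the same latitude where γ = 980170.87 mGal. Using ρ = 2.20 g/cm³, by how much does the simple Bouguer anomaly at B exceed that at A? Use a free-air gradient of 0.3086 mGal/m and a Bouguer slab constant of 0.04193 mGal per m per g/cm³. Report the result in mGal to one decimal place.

Δg_SB(A) = 979876.60 − 980170.87 + 0.3086×1649.0 − 0.04193×2.20×1649.0 = 62.50 mGal
Δg_SB(B) = 979999.35 − 980170.87 + 0.3086×827.9 − 0.04193×2.20×827.9 = 7.60 mGal
Difference = 7.60 − (62.50) = -54.90 mGal

-54.9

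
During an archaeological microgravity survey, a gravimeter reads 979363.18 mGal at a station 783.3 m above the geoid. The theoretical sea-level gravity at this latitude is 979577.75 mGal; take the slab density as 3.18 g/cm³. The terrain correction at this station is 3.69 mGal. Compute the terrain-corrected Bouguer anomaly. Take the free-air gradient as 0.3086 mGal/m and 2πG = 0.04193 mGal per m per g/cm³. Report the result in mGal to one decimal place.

-73.6

Free-air correction = 0.3086 × 783.3 = 241.73 mGal
Free-air anomaly = 979363.18 − 979577.75 + (241.73) = 27.16 mGal
Bouguer slab correction = 0.04193 × 3.18 × 783.3 = 104.44 mGal
Simple Bouguer anomaly = 27.16 − (104.44) = -77.28 mGal
Complete Bouguer anomaly = -77.28 + 3.69 = -73.59 mGal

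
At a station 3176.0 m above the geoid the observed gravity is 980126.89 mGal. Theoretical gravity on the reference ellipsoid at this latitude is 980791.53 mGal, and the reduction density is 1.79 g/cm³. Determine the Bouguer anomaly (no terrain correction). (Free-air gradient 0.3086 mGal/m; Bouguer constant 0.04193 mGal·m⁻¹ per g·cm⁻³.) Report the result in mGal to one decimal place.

Free-air correction = 0.3086 × 3176.0 = 980.11 mGal
Free-air anomaly = 980126.89 − 980791.53 + (980.11) = 315.47 mGal
Bouguer slab correction = 0.04193 × 1.79 × 3176.0 = 238.37 mGal
Simple Bouguer anomaly = 315.47 − (238.37) = 77.10 mGal

77.1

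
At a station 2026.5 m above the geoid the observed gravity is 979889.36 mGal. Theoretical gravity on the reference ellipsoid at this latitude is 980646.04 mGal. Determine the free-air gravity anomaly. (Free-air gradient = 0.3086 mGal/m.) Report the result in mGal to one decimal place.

Free-air correction = 0.3086 × 2026.5 = 625.38 mGal
Free-air anomaly = 979889.36 − 980646.04 + (625.38) = -131.30 mGal

-131.3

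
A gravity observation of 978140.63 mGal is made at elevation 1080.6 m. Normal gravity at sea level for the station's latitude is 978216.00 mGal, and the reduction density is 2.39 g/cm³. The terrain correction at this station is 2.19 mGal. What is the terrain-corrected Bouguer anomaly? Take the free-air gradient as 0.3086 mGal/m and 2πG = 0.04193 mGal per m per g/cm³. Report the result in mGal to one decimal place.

Free-air correction = 0.3086 × 1080.6 = 333.47 mGal
Free-air anomaly = 978140.63 − 978216.00 + (333.47) = 258.10 mGal
Bouguer slab correction = 0.04193 × 2.39 × 1080.6 = 108.29 mGal
Simple Bouguer anomaly = 258.10 − (108.29) = 149.81 mGal
Complete Bouguer anomaly = 149.81 + 2.19 = 152.00 mGal

152.0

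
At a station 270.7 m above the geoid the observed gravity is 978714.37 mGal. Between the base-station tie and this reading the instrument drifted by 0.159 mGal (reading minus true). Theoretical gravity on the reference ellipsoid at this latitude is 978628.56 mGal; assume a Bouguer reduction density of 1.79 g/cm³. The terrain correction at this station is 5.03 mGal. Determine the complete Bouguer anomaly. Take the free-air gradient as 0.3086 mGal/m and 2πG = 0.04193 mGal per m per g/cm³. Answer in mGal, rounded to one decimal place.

Drift-corrected reading = 978714.37 − (0.159) = 978714.211 mGal
Free-air correction = 0.3086 × 270.7 = 83.54 mGal
Free-air anomaly = 978714.211 − 978628.56 + (83.54) = 169.191 mGal
Bouguer slab correction = 0.04193 × 1.79 × 270.7 = 20.32 mGal
Simple Bouguer anomaly = 169.191 − (20.32) = 148.871 mGal
Complete Bouguer anomaly = 148.871 + 5.03 = 153.901 mGal

153.9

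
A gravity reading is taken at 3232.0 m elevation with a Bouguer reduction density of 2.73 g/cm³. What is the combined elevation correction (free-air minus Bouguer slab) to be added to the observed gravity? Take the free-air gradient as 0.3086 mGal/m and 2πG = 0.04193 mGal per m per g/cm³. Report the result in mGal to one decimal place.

627.4

Combined gradient = 0.3086 − 0.04193 × 2.73 = 0.1941311 mGal/m
Combined elevation correction = 0.1941311 × 3232.0 = 627.4 mGal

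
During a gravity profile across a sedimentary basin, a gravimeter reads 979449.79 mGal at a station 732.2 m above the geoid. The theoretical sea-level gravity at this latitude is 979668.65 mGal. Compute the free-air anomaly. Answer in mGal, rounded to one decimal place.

7.1

Free-air correction = 0.3086 × 732.2 = 225.96 mGal
Free-air anomaly = 979449.79 − 979668.65 + (225.96) = 7.10 mGal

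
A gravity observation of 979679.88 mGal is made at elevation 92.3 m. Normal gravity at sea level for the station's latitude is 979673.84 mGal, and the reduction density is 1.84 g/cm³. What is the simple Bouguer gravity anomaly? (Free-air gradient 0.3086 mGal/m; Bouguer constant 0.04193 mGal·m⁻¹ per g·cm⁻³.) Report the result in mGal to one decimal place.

Free-air correction = 0.3086 × 92.3 = 28.48 mGal
Free-air anomaly = 979679.88 − 979673.84 + (28.48) = 34.52 mGal
Bouguer slab correction = 0.04193 × 1.84 × 92.3 = 7.12 mGal
Simple Bouguer anomaly = 34.52 − (7.12) = 27.40 mGal

27.4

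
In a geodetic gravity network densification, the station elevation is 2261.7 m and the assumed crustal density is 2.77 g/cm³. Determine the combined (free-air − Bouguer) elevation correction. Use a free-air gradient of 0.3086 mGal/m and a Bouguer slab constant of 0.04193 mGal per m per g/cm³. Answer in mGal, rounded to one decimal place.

Combined gradient = 0.3086 − 0.04193 × 2.77 = 0.1924539 mGal/m
Combined elevation correction = 0.1924539 × 2261.7 = 435.3 mGal

435.3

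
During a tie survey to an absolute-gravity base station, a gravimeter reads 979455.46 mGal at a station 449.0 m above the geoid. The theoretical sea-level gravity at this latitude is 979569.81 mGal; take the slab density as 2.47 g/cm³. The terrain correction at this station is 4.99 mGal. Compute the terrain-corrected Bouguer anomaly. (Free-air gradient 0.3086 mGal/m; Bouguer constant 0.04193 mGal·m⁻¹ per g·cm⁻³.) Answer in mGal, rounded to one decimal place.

Free-air correction = 0.3086 × 449.0 = 138.56 mGal
Free-air anomaly = 979455.46 − 979569.81 + (138.56) = 24.21 mGal
Bouguer slab correction = 0.04193 × 2.47 × 449.0 = 46.50 mGal
Simple Bouguer anomaly = 24.21 − (46.50) = -22.29 mGal
Complete Bouguer anomaly = -22.29 + 4.99 = -17.30 mGal

-17.3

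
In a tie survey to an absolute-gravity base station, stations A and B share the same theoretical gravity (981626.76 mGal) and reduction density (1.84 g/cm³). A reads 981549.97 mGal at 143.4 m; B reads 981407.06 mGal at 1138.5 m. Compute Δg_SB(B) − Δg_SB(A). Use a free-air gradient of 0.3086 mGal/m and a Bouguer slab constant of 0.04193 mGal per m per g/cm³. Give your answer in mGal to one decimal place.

87.4

Δg_SB(A) = 981549.97 − 981626.76 + 0.3086×143.4 − 0.04193×1.84×143.4 = -43.60 mGal
Δg_SB(B) = 981407.06 − 981626.76 + 0.3086×1138.5 − 0.04193×1.84×1138.5 = 43.80 mGal
Difference = 43.80 − (-43.60) = 87.40 mGal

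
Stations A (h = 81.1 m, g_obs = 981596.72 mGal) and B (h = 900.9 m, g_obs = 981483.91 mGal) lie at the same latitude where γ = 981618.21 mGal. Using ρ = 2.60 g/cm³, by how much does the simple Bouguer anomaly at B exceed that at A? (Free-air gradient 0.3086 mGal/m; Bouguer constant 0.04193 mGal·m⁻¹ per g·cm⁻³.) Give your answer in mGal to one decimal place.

50.8

Δg_SB(A) = 981596.72 − 981618.21 + 0.3086×81.1 − 0.04193×2.60×81.1 = -5.30 mGal
Δg_SB(B) = 981483.91 − 981618.21 + 0.3086×900.9 − 0.04193×2.60×900.9 = 45.50 mGal
Difference = 45.50 − (-5.30) = 50.80 mGal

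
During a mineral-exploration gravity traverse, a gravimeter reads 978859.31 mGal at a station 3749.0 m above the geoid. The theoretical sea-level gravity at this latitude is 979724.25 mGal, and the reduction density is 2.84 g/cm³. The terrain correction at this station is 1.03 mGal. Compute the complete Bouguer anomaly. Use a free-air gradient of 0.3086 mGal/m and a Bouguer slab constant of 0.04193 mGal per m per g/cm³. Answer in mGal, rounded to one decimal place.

Free-air correction = 0.3086 × 3749.0 = 1156.94 mGal
Free-air anomaly = 978859.31 − 979724.25 + (1156.94) = 292.00 mGal
Bouguer slab correction = 0.04193 × 2.84 × 3749.0 = 446.44 mGal
Simple Bouguer anomaly = 292.00 − (446.44) = -154.44 mGal
Complete Bouguer anomaly = -154.44 + 1.03 = -153.41 mGal

-153.4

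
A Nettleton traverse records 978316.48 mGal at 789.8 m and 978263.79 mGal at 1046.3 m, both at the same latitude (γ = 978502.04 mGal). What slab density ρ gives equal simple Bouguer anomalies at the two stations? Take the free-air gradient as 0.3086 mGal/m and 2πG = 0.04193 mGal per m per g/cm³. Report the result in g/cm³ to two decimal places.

2.46

Δg_obs = 978263.79 − 978316.48 = -52.69 mGal over Δh = 1046.3 − 789.8 = 256.5 m
Equal Bouguer anomalies ⇒ Δg_obs + (0.3086 − 0.04193ρ)·Δh = 0
0.3086 − 0.04193ρ = −Δg_obs/Δh = 0.20542
ρ = (0.3086 − 0.20542) / 0.04193 = 2.46 g/cm³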